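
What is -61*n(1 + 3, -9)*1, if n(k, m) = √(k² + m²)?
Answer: -61*√97 ≈ -600.78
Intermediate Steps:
-61*n(1 + 3, -9)*1 = -61*√((1 + 3)² + (-9)²)*1 = -61*√(4² + 81)*1 = -61*√(16 + 81)*1 = -61*√97*1 = -61*√97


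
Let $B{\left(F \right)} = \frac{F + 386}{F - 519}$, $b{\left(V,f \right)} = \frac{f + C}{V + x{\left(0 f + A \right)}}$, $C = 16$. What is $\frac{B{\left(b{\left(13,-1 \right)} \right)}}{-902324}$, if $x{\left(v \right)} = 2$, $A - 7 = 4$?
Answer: $\frac{387}{467403832} \approx 8.2798 \cdot 10^{-7}$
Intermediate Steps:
$A = 11$ ($A = 7 + 4 = 11$)
$b{\left(V,f \right)} = \frac{16 + f}{2 + V}$ ($b{\left(V,f \right)} = \frac{f + 16}{V + 2} = \frac{16 + f}{2 + V}$)
$B{\left(F \right)} = \frac{386 + F}{-519 + F}$
$\frac{B{\left(b{\left(13,-1 \right)} \right)}}{-902324} = \frac{\frac{1}{-519 + \frac{16 - 1}{2 + 13}} \left(386 + \frac{16 - 1}{2 + 13}\right)}{-902324} = \frac{386 + \frac{1}{15} \cdot 15}{-519 + \frac{1}{15} \cdot 15} \left(- \frac{1}{902324}\right) = \frac{386 + 1}{-519 + 1} \left(- \frac{1}{902324}\right) = \frac{1}{-518} \cdot 387 \left(- \frac{1}{902324}\right) = \left(- \frac{1}{518}\right) 387 \left(- \frac{1}{902324}\right) = \left(- \frac{387}{518}\right) \left(- \frac{1}{902324}\right) = \frac{387}{467403832}$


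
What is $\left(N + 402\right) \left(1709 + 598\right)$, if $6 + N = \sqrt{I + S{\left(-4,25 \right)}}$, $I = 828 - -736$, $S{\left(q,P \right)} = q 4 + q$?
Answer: $913572 + 4614 \sqrt{386} \approx 1.0042 \cdot 10^{6}$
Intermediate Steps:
$S{\left(q,P \right)} = 5 q$ ($S{\left(q,P \right)} = 4 q + q = 5 q$)
$I = 1564$ ($I = 828 + 736 = 1564$)
$N = -6 + 2 \sqrt{386}$ ($N = -6 + \sqrt{1564 + 5 \left(-4\right)} = -6 + \sqrt{1564 - 20} = -6 + \sqrt{1544} = -6 + 2 \sqrt{386} \approx 33.294$)
$\left(N + 402\right) \left(1709 + 598\right) = \left(\left(-6 + 2 \sqrt{386}\right) + 402\right) \left(1709 + 598\right) = \left(396 + 2 \sqrt{386}\right) 2307 = 913572 + 4614 \sqrt{386}$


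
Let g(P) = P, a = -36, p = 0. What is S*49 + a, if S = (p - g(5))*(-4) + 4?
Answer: 1140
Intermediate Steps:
S = 24 (S = (0 - 1*5)*(-4) + 4 = (0 - 5)*(-4) + 4 = -5*(-4) + 4 = 20 + 4 = 24)
S*49 + a = 24*49 - 36 = 1176 - 36 = 1140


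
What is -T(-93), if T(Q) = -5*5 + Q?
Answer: 118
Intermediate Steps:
T(Q) = -25 + Q
-T(-93) = -(-25 - 93) = -1*(-118) = 118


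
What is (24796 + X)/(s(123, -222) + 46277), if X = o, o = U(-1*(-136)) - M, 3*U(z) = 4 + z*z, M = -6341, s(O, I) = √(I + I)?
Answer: 178582943/221540811 - 7718*I*√111/221540811 ≈ 0.8061 - 0.00036704*I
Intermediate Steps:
s(O, I) = √2*√I (s(O, I) = √(2*I) = √2*√I)
U(z) = 4/3 + z²/3 (U(z) = (4 + z*z)/3 = (4 + z²)/3 = 4/3 + z²/3)
o = 37523/3 (o = (4/3 + (-1*(-136))²/3) - 1*(-6341) = (4/3 + (⅓)*136²) + 6341 = (4/3 + (⅓)*18496) + 6341 = (4/3 + 18496/3) + 6341 = 18500/3 + 6341 = 37523/3 ≈ 12508.)
X = 37523/3 ≈ 12508.
(24796 + X)/(s(123, -222) + 46277) = (24796 + 37523/3)/(√2*√(-222) + 46277) = 111911/(3*(√2*(I*√222) + 46277)) = 111911/(3*(2*I*√111 + 46277)) = 111911/(3*(46277 + 2*I*√111))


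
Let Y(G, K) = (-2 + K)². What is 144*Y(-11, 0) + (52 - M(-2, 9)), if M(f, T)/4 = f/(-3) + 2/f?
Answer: 1888/3 ≈ 629.33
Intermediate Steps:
M(f, T) = 8/f - 4*f/3 (M(f, T) = 4*(f/(-3) + 2/f) = 4*(f*(-⅓) + 2/f) = 4*(-f/3 + 2/f) = 4*(2/f - f/3) = 8/f - 4*f/3)
144*Y(-11, 0) + (52 - M(-2, 9)) = 144*(-2 + 0)² + (52 - (8/(-2) - 4/3*(-2))) = 144*(-2)² + (52 - (8*(-½) + 8/3)) = 144*4 + (52 - (-4 + 8/3)) = 576 + (52 - 1*(-4/3)) = 576 + (52 + 4/3) = 576 + 160/3 = 1888/3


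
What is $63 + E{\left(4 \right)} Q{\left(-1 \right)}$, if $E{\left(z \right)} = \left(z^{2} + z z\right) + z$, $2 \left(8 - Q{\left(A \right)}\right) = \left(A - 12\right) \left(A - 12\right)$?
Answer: $-2691$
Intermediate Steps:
$Q{\left(A \right)} = 8 - \frac{\left(-12 + A\right)^{2}}{2}$ ($Q{\left(A \right)} = 8 - \frac{\left(A - 12\right) \left(A - 12\right)}{2} = 8 - \frac{\left(-12 + A\right) \left(-12 + A\right)}{2} = 8 - \frac{\left(-12 + A\right)^{2}}{2}$)
$E{\left(z \right)} = z + 2 z^{2}$ ($E{\left(z \right)} = \left(z^{2} + z^{2}\right) + z = 2 z^{2} + z = z + 2 z^{2}$)
$63 + E{\left(4 \right)} Q{\left(-1 \right)} = 63 + 4 \left(1 + 2 \cdot 4\right) \left(8 - \frac{\left(-12 - 1\right)^{2}}{2}\right) = 63 + 4 \left(1 + 8\right) \left(8 - \frac{\left(-13\right)^{2}}{2}\right) = 63 + 4 \cdot 9 \left(8 - \frac{169}{2}\right) = 63 + 36 \left(8 - \frac{169}{2}\right) = 63 + 36 \left(- \frac{153}{2}\right) = 63 - 2754 = -2691$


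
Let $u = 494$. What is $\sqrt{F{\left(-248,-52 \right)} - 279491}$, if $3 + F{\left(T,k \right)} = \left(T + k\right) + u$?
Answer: $70 i \sqrt{57} \approx 528.49 i$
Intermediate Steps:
$F{\left(T,k \right)} = 491 + T + k$ ($F{\left(T,k \right)} = -3 + \left(\left(T + k\right) + 494\right) = -3 + \left(494 + T + k\right) = 491 + T + k$)
$\sqrt{F{\left(-248,-52 \right)} - 279491} = \sqrt{\left(491 - 248 - 52\right) - 279491} = \sqrt{191 - 279491} = \sqrt{-279300} = 70 i \sqrt{57}$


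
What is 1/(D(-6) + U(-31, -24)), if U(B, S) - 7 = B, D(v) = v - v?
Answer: -1/24 ≈ -0.041667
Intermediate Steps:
D(v) = 0
U(B, S) = 7 + B
1/(D(-6) + U(-31, -24)) = 1/(0 + (7 - 31)) = 1/(0 - 24) = 1/(-24) = -1/24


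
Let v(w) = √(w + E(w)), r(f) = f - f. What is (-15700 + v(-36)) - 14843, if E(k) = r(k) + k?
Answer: -30543 + 6*I*√2 ≈ -30543.0 + 8.4853*I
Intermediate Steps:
r(f) = 0
E(k) = k (E(k) = 0 + k = k)
v(w) = √2*√w (v(w) = √(w + w) = √(2*w) = √2*√w)
(-15700 + v(-36)) - 14843 = (-15700 + √2*√(-36)) - 14843 = (-15700 + √2*(6*I)) - 14843 = (-15700 + 6*I*√2) - 14843 = -30543 + 6*I*√2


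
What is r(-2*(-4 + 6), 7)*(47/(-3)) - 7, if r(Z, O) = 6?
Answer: -101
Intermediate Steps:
r(-2*(-4 + 6), 7)*(47/(-3)) - 7 = 6*(47/(-3)) - 7 = 6*(47*(-1/3)) - 7 = 6*(-47/3) - 7 = -94 - 7 = -101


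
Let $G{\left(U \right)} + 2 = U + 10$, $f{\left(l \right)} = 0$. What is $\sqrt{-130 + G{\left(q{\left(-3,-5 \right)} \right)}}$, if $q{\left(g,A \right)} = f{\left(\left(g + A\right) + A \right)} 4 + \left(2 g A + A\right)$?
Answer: $i \sqrt{97} \approx 9.8489 i$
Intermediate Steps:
$q{\left(g,A \right)} = A + 2 A g$ ($q{\left(g,A \right)} = 0 \cdot 4 + \left(2 g A + A\right) = 0 + \left(2 A g + A\right) = 0 + \left(A + 2 A g\right) = A + 2 A g$)
$G{\left(U \right)} = 8 + U$ ($G{\left(U \right)} = -2 + \left(U + 10\right) = -2 + \left(10 + U\right) = 8 + U$)
$\sqrt{-130 + G{\left(q{\left(-3,-5 \right)} \right)}} = \sqrt{-130 - \left(-8 + 5 \left(1 + 2 \left(-3\right)\right)\right)} = \sqrt{-130 - \left(-8 + 5 \left(1 - 6\right)\right)} = \sqrt{-130 + \left(8 - -25\right)} = \sqrt{-130 + \left(8 + 25\right)} = \sqrt{-130 + 33} = \sqrt{-97} = i \sqrt{97}$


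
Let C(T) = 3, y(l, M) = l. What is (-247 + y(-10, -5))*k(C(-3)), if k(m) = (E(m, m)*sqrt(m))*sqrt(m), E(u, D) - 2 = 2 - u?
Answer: -771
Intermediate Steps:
E(u, D) = 4 - u (E(u, D) = 2 + (2 - u) = 4 - u)
k(m) = m*(4 - m) (k(m) = ((4 - m)*sqrt(m))*sqrt(m) = (sqrt(m)*(4 - m))*sqrt(m) = m*(4 - m))
(-247 + y(-10, -5))*k(C(-3)) = (-247 - 10)*(3*(4 - 1*3)) = -771*(4 - 3) = -771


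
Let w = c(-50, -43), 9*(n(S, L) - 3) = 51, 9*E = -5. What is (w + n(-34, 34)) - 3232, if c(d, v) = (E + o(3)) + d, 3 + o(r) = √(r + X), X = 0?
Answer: -29492/9 + √3 ≈ -3275.2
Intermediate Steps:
E = -5/9 (E = (⅑)*(-5) = -5/9 ≈ -0.55556)
o(r) = -3 + √r (o(r) = -3 + √(r + 0) = -3 + √r)
c(d, v) = -32/9 + d + √3 (c(d, v) = (-5/9 + (-3 + √3)) + d = (-32/9 + √3) + d = -32/9 + d + √3)
n(S, L) = 26/3 (n(S, L) = 3 + (⅑)*51 = 3 + 17/3 = 26/3)
w = -482/9 + √3 (w = -32/9 - 50 + √3 = -482/9 + √3 ≈ -51.823)
(w + n(-34, 34)) - 3232 = ((-482/9 + √3) + 26/3) - 3232 = (-404/9 + √3) - 3232 = -29492/9 + √3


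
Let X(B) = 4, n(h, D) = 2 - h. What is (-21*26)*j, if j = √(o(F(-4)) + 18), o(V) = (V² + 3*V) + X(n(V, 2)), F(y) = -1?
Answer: -1092*√5 ≈ -2441.8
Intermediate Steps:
o(V) = 4 + V² + 3*V (o(V) = (V² + 3*V) + 4 = 4 + V² + 3*V)
j = 2*√5 (j = √((4 + (-1)² + 3*(-1)) + 18) = √((4 + 1 - 3) + 18) = √(2 + 18) = √20 = 2*√5 ≈ 4.4721)
(-21*26)*j = (-21*26)*(2*√5) = -1092*√5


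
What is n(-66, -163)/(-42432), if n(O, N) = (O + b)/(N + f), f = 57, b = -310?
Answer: -47/562224 ≈ -8.3597e-5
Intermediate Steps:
n(O, N) = (-310 + O)/(57 + N) (n(O, N) = (O - 310)/(N + 57) = (-310 + O)/(57 + N))
n(-66, -163)/(-42432) = ((-310 - 66)/(57 - 163))/(-42432) = (-376/(-106))*(-1/42432) = -1/106*(-376)*(-1/42432) = (188/53)*(-1/42432) = -47/562224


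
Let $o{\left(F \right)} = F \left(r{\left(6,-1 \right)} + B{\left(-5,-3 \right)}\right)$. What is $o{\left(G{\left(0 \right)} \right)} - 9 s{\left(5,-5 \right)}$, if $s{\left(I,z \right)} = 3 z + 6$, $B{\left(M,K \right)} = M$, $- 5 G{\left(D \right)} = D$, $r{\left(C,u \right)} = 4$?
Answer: $81$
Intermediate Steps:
$G{\left(D \right)} = - \frac{D}{5}$
$s{\left(I,z \right)} = 6 + 3 z$
$o{\left(F \right)} = - F$ ($o{\left(F \right)} = F \left(4 - 5\right) = F \left(-1\right) = - F$)
$o{\left(G{\left(0 \right)} \right)} - 9 s{\left(5,-5 \right)} = - \frac{\left(-1\right) 0}{5} - 9 \left(6 + 3 \left(-5\right)\right) = \left(-1\right) 0 - 9 \left(6 - 15\right) = 0 - -81 = 0 + 81 = 81$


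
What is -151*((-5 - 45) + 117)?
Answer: -10117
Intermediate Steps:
-151*((-5 - 45) + 117) = -151*(-50 + 117) = -151*67 = -10117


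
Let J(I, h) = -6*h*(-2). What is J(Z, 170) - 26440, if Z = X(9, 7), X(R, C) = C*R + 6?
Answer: -24400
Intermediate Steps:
X(R, C) = 6 + C*R
Z = 69 (Z = 6 + 7*9 = 6 + 63 = 69)
J(I, h) = 12*h
J(Z, 170) - 26440 = 12*170 - 26440 = 2040 - 26440 = -24400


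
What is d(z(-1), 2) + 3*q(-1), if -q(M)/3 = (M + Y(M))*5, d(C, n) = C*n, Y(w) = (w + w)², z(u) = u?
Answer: -137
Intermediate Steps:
Y(w) = 4*w² (Y(w) = (2*w)² = 4*w²)
q(M) = -60*M² - 15*M (q(M) = -3*(M + 4*M²)*5 = -3*(5*M + 20*M²) = -60*M² - 15*M)
d(z(-1), 2) + 3*q(-1) = -1*2 + 3*(15*(-1)*(-1 - 4*(-1))) = -2 + 3*(15*(-1)*(-1 + 4)) = -2 + 3*(15*(-1)*3) = -2 + 3*(-45) = -2 - 135 = -137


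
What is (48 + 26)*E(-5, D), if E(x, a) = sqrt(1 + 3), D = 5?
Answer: 148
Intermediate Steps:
E(x, a) = 2 (E(x, a) = sqrt(4) = 2)
(48 + 26)*E(-5, D) = (48 + 26)*2 = 74*2 = 148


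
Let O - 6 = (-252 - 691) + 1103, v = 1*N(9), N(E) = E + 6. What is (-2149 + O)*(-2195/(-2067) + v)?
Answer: -21945200/689 ≈ -31851.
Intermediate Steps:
N(E) = 6 + E
v = 15 (v = 1*(6 + 9) = 1*15 = 15)
O = 166 (O = 6 + ((-252 - 691) + 1103) = 6 + (-943 + 1103) = 6 + 160 = 166)
(-2149 + O)*(-2195/(-2067) + v) = (-2149 + 166)*(-2195/(-2067) + 15) = -1983*(-2195*(-1/2067) + 15) = -1983*(2195/2067 + 15) = -1983*33200/2067 = -21945200/689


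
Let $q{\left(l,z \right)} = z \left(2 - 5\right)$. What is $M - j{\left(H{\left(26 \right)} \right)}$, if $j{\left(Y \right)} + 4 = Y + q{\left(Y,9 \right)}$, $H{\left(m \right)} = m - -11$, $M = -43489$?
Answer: $-43495$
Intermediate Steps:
$H{\left(m \right)} = 11 + m$ ($H{\left(m \right)} = m + 11 = 11 + m$)
$q{\left(l,z \right)} = - 3 z$ ($q{\left(l,z \right)} = z \left(-3\right) = - 3 z$)
$j{\left(Y \right)} = -31 + Y$ ($j{\left(Y \right)} = -4 + \left(Y - 27\right) = -4 + \left(-27 + Y\right) = -31 + Y$)
$M - j{\left(H{\left(26 \right)} \right)} = -43489 - \left(-31 + \left(11 + 26\right)\right) = -43489 - \left(-31 + 37\right) = -43489 - 6 = -43495$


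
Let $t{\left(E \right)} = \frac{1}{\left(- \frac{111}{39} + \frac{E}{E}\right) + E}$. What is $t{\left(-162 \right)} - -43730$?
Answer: $\frac{93144887}{2130} \approx 43730.0$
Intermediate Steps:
$t{\left(E \right)} = \frac{1}{- \frac{24}{13} + E}$ ($t{\left(E \right)} = \frac{1}{\left(\left(-111\right) \frac{1}{39} + 1\right) + E} = \frac{1}{\left(- \frac{37}{13} + 1\right) + E} = \frac{1}{- \frac{24}{13} + E}$)
$t{\left(-162 \right)} - -43730 = \frac{13}{-24 + 13 \left(-162\right)} - -43730 = \frac{13}{-24 - 2106} + 43730 = \frac{13}{-2130} + 43730 = 13 \left(- \frac{1}{2130}\right) + 43730 = - \frac{13}{2130} + 43730 = \frac{93144887}{2130}$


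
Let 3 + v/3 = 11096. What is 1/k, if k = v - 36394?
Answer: -1/3115 ≈ -0.00032103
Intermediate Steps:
v = 33279 (v = -9 + 3*11096 = -9 + 33288 = 33279)
k = -3115 (k = 33279 - 36394 = -3115)
1/k = 1/(-3115) = -1/3115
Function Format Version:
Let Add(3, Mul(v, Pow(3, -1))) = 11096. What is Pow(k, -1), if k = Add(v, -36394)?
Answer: Rational(-1, 3115) ≈ -0.00032103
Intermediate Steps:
v = 33279 (v = Add(-9, Mul(3, 11096)) = Add(-9, 33288) = 33279)
k = -3115 (k = Add(33279, -36394) = -3115)
Pow(k, -1) = Pow(-3115, -1) = Rational(-1, 3115)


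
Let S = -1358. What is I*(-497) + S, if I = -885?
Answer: 438487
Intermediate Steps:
I*(-497) + S = -885*(-497) - 1358 = 439845 - 1358 = 438487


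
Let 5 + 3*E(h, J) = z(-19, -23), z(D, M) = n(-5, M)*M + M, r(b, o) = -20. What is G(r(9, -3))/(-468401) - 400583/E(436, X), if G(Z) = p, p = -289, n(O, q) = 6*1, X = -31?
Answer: 33111793019/4573798 ≈ 7239.5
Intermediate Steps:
n(O, q) = 6
z(D, M) = 7*M (z(D, M) = 6*M + M = 7*M)
G(Z) = -289
E(h, J) = -166/3 (E(h, J) = -5/3 + (7*(-23))/3 = -5/3 + (⅓)*(-161) = -5/3 - 161/3 = -166/3)
G(r(9, -3))/(-468401) - 400583/E(436, X) = -289/(-468401) - 400583/(-166/3) = -289*(-1/468401) - 400583*(-3/166) = 17/27553 + 1201749/166 = 33111793019/4573798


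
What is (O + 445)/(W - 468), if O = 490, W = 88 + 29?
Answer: -935/351 ≈ -2.6638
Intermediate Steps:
W = 117
(O + 445)/(W - 468) = (490 + 445)/(117 - 468) = 935/(-351) = 935*(-1/351) = -935/351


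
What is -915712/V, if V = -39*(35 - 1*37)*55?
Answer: -457856/2145 ≈ -213.45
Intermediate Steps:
V = 4290 (V = -39*(35 - 37)*55 = -39*(-2)*55 = 78*55 = 4290)
-915712/V = -915712/4290 = -915712*1/4290 = -457856/2145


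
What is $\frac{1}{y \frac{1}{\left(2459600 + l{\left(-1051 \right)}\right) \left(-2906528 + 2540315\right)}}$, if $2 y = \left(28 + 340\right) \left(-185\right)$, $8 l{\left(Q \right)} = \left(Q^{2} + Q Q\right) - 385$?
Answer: $\frac{8014797458421}{272320} \approx 2.9432 \cdot 10^{7}$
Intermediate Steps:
$l{\left(Q \right)} = - \frac{385}{8} + \frac{Q^{2}}{4}$ ($l{\left(Q \right)} = \frac{\left(Q^{2} + Q Q\right) - 385}{8} = \frac{\left(Q^{2} + Q^{2}\right) - 385}{8} = \frac{2 Q^{2} - 385}{8} = \frac{-385 + 2 Q^{2}}{8} = - \frac{385}{8} + \frac{Q^{2}}{4}$)
$y = -34040$ ($y = \frac{\left(28 + 340\right) \left(-185\right)}{2} = \frac{368 \left(-185\right)}{2} = \frac{1}{2} \left(-68080\right) = -34040$)
$\frac{1}{y \frac{1}{\left(2459600 + l{\left(-1051 \right)}\right) \left(-2906528 + 2540315\right)}} = \frac{1}{\left(-34040\right) \frac{1}{\left(2459600 - \left(\frac{385}{8} - \frac{\left(-1051\right)^{2}}{4}\right)\right) \left(-2906528 + 2540315\right)}} = \frac{1}{\left(-34040\right) \frac{1}{\left(2459600 + \left(- \frac{385}{8} + \frac{1}{4} \cdot 1104601\right)\right) \left(-366213\right)}} = \frac{1}{\left(-34040\right) \frac{1}{\left(2459600 + \left(- \frac{385}{8} + \frac{1104601}{4}\right)\right) \left(-366213\right)}} = \frac{1}{\left(-34040\right) \frac{1}{\left(2459600 + \frac{2208817}{8}\right) \left(-366213\right)}} = \frac{1}{\left(-34040\right) \frac{1}{\frac{21885617}{8} \left(-366213\right)}} = \frac{1}{\left(-34040\right) \frac{1}{- \frac{8014797458421}{8}}} = \frac{1}{\left(-34040\right) \left(- \frac{8}{8014797458421}\right)} = \frac{1}{\frac{272320}{8014797458421}} = \frac{8014797458421}{272320}$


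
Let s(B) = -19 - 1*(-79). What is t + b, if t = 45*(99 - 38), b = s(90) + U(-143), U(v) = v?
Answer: 2662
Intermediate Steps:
s(B) = 60 (s(B) = -19 + 79 = 60)
b = -83 (b = 60 - 143 = -83)
t = 2745 (t = 45*61 = 2745)
t + b = 2745 - 83 = 2662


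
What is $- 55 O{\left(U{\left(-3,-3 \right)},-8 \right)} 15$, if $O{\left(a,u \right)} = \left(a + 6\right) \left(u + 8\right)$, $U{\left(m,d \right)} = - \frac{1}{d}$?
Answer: $0$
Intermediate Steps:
$O{\left(a,u \right)} = \left(6 + a\right) \left(8 + u\right)$
$- 55 O{\left(U{\left(-3,-3 \right)},-8 \right)} 15 = - 55 \left(48 + 6 \left(-8\right) + 8 \left(- \frac{1}{-3}\right) + - \frac{1}{-3} \left(-8\right)\right) 15 = - 55 \left(48 - 48 + 8 \left(\left(-1\right) \left(- \frac{1}{3}\right)\right) + \left(-1\right) \left(- \frac{1}{3}\right) \left(-8\right)\right) 15 = - 55 \left(48 - 48 + 8 \cdot \frac{1}{3} + \frac{1}{3} \left(-8\right)\right) 15 = - 55 \left(48 - 48 + \frac{8}{3} - \frac{8}{3}\right) 15 = \left(-55\right) 0 \cdot 15 = 0 \cdot 15 = 0$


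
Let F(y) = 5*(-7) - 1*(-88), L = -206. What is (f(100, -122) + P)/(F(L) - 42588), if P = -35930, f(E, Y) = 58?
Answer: 35872/42535 ≈ 0.84335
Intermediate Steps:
F(y) = 53 (F(y) = -35 + 88 = 53)
(f(100, -122) + P)/(F(L) - 42588) = (58 - 35930)/(53 - 42588) = -35872/(-42535) = -35872*(-1/42535) = 35872/42535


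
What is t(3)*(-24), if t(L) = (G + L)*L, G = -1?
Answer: -144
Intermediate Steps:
t(L) = L*(-1 + L) (t(L) = (-1 + L)*L = L*(-1 + L))
t(3)*(-24) = (3*(-1 + 3))*(-24) = (3*2)*(-24) = 6*(-24) = -144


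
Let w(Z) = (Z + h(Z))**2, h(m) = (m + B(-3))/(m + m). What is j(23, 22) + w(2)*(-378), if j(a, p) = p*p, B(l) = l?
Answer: -5389/8 ≈ -673.63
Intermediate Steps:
j(a, p) = p**2
h(m) = (-3 + m)/(2*m) (h(m) = (m - 3)/(m + m) = (-3 + m)/((2*m)) = (-3 + m)*(1/(2*m)) = (-3 + m)/(2*m))
w(Z) = (Z + (-3 + Z)/(2*Z))**2
j(23, 22) + w(2)*(-378) = 22**2 + ((1/4)*(-3 + 2 + 2*2**2)**2/2**2)*(-378) = 484 + ((1/4)*(1/4)*(-3 + 2 + 2*4)**2)*(-378) = 484 + ((1/4)*(1/4)*(-3 + 2 + 8)**2)*(-378) = 484 + ((1/4)*(1/4)*7**2)*(-378) = 484 + ((1/4)*(1/4)*49)*(-378) = 484 + (49/16)*(-378) = 484 - 9261/8 = -5389/8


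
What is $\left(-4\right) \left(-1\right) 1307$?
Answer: $5228$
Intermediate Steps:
$\left(-4\right) \left(-1\right) 1307 = 4 \cdot 1307 = 5228$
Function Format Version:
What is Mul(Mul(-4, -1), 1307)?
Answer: 5228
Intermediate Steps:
Mul(Mul(-4, -1), 1307) = Mul(4, 1307) = 5228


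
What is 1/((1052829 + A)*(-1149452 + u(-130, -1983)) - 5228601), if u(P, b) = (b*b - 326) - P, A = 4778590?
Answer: 1/16226740368978 ≈ 6.1627e-14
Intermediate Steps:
u(P, b) = -326 + b² - P (u(P, b) = (b² - 326) - P = (-326 + b²) - P = -326 + b² - P)
1/((1052829 + A)*(-1149452 + u(-130, -1983)) - 5228601) = 1/((1052829 + 4778590)*(-1149452 + (-326 + (-1983)² - 1*(-130))) - 5228601) = 1/(5831419*(-1149452 + (-326 + 3932289 + 130)) - 5228601) = 1/(5831419*(-1149452 + 3932093) - 5228601) = 1/(5831419*2782641 - 5228601) = 1/(16226745597579 - 5228601) = 1/16226740368978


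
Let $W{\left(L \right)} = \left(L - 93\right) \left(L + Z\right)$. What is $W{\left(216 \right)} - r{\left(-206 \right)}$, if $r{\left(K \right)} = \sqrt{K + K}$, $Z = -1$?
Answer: $26445 - 2 i \sqrt{103} \approx 26445.0 - 20.298 i$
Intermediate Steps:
$W{\left(L \right)} = \left(-1 + L\right) \left(-93 + L\right)$ ($W{\left(L \right)} = \left(L - 93\right) \left(L - 1\right) = \left(-93 + L\right) \left(-1 + L\right) = \left(-1 + L\right) \left(-93 + L\right)$)
$r{\left(K \right)} = \sqrt{2} \sqrt{K}$ ($r{\left(K \right)} = \sqrt{2 K} = \sqrt{2} \sqrt{K}$)
$W{\left(216 \right)} - r{\left(-206 \right)} = \left(93 + 216^{2} - 20304\right) - \sqrt{2} \sqrt{-206} = \left(93 + 46656 - 20304\right) - \sqrt{2} i \sqrt{206} = 26445 - 2 i \sqrt{103}$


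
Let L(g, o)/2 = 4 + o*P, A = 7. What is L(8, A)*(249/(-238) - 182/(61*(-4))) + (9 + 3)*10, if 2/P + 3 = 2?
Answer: 914680/7259 ≈ 126.01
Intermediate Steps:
P = -2 (P = 2/(-3 + 2) = 2/(-1) = 2*(-1) = -2)
L(g, o) = 8 - 4*o (L(g, o) = 2*(4 + o*(-2)) = 2*(4 - 2*o) = 8 - 4*o)
L(8, A)*(249/(-238) - 182/(61*(-4))) + (9 + 3)*10 = (8 - 4*7)*(249/(-238) - 182/(61*(-4))) + (9 + 3)*10 = (8 - 28)*(249*(-1/238) - 182/(-244)) + 12*10 = -20*(-249/238 - 182*(-1/244)) + 120 = -20*(-249/238 + 91/122) + 120 = -20*(-2180/7259) + 120 = 43600/7259 + 120 = 914680/7259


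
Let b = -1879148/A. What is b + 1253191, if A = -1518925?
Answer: 1903505018823/1518925 ≈ 1.2532e+6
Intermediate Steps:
b = 1879148/1518925 (b = -1879148/(-1518925) = -1879148*(-1/1518925) = 1879148/1518925 ≈ 1.2372)
b + 1253191 = 1879148/1518925 + 1253191 = 1903505018823/1518925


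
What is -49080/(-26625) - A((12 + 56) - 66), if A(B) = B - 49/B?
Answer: 86419/3550 ≈ 24.343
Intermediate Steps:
A(B) = B - 49/B
-49080/(-26625) - A((12 + 56) - 66) = -49080/(-26625) - (((12 + 56) - 66) - 49/((12 + 56) - 66)) = -49080*(-1/26625) - ((68 - 66) - 49/(68 - 66)) = 3272/1775 - (2 - 49/2) = 3272/1775 - 1*(-45/2) = 3272/1775 + 45/2 = 86419/3550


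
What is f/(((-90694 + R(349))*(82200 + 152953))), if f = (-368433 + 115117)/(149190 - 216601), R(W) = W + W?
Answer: -63329/356651872968617 ≈ -1.7757e-10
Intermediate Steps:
R(W) = 2*W
f = 253316/67411 (f = -253316/(-67411) = -253316*(-1/67411) = 253316/67411 ≈ 3.7578)
f/(((-90694 + R(349))*(82200 + 152953))) = 253316/(67411*(((-90694 + 2*349)*(82200 + 152953)))) = 253316/(67411*(((-90694 + 698)*235153))) = 253316/(67411*((-89996*235153))) = (253316/67411)/(-21162829388) = (253316/67411)*(-1/21162829388) = -63329/356651872968617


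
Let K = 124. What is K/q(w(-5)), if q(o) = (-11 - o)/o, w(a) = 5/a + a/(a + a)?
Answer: 124/21 ≈ 5.9048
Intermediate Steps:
w(a) = ½ + 5/a (w(a) = 5/a + a/((2*a)) = 5/a + a*(1/(2*a)) = 5/a + ½ = ½ + 5/a)
q(o) = (-11 - o)/o
K/q(w(-5)) = 124/(((-11 - (10 - 5)/(2*(-5)))/(((½)*(10 - 5)/(-5))))) = 124/(((-11 - (-1)*5/(2*5))/(((½)*(-⅕)*5)))) = 124/(((-11 - 1*(-½))/(-½))) = 124/((-2*(-11 + ½))) = 124/((-2*(-21/2))) = 124/21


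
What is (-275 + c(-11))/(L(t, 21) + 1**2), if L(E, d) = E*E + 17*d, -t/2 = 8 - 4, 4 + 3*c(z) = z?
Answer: -140/211 ≈ -0.66351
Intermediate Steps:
c(z) = -4/3 + z/3
t = -8 (t = -2*(8 - 4) = -2*4 = -8)
L(E, d) = E**2 + 17*d
(-275 + c(-11))/(L(t, 21) + 1**2) = (-275 + (-4/3 + (1/3)*(-11)))/(((-8)**2 + 17*21) + 1**2) = (-275 + (-4/3 - 11/3))/((64 + 357) + 1) = (-275 - 5)/(421 + 1) = -280/422 = -280*1/422 = -140/211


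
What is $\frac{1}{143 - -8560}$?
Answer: $\frac{1}{8703} \approx 0.0001149$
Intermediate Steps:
$\frac{1}{143 - -8560} = \frac{1}{143 + 8560} = \frac{1}{8703}$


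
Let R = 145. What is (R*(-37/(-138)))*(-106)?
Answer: -284345/69 ≈ -4120.9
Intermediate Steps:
(R*(-37/(-138)))*(-106) = (145*(-37/(-138)))*(-106) = (145*(-37*(-1/138)))*(-106) = (145*(37/138))*(-106) = (5365/138)*(-106) = -284345/69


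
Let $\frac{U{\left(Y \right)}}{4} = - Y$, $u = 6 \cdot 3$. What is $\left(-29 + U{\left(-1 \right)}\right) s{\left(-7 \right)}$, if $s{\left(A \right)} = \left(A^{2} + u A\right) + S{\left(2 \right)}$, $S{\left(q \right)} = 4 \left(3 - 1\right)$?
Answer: $1725$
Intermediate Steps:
$u = 18$
$U{\left(Y \right)} = - 4 Y$ ($U{\left(Y \right)} = 4 \left(- Y\right) = - 4 Y$)
$S{\left(q \right)} = 8$ ($S{\left(q \right)} = 4 \cdot 2 = 8$)
$s{\left(A \right)} = 8 + A^{2} + 18 A$ ($s{\left(A \right)} = \left(A^{2} + 18 A\right) + 8 = 8 + A^{2} + 18 A$)
$\left(-29 + U{\left(-1 \right)}\right) s{\left(-7 \right)} = \left(-29 - -4\right) \left(8 + \left(-7\right)^{2} + 18 \left(-7\right)\right) = \left(-29 + 4\right) \left(8 + 49 - 126\right) = \left(-25\right) \left(-69\right) = 1725$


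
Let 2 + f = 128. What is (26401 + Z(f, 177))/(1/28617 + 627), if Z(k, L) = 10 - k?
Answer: 150439569/3588572 ≈ 41.922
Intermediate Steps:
f = 126 (f = -2 + 128 = 126)
(26401 + Z(f, 177))/(1/28617 + 627) = (26401 + (10 - 1*126))/(1/28617 + 627) = (26401 + (10 - 126))/(1/28617 + 627) = (26401 - 116)/(17942860/28617) = 26285*(28617/17942860) = 150439569/3588572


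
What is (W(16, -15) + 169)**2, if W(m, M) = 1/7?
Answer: 1401856/49 ≈ 28609.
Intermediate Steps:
W(m, M) = 1/7
(W(16, -15) + 169)**2 = (1/7 + 169)**2 = (1184/7)**2 = 1401856/49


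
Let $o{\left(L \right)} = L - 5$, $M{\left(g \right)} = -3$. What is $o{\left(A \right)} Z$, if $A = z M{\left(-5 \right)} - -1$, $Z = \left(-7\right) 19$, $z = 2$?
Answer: $1330$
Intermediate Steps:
$Z = -133$
$A = -5$ ($A = 2 \left(-3\right) - -1 = -6 + 1 = -5$)
$o{\left(L \right)} = -5 + L$
$o{\left(A \right)} Z = \left(-5 - 5\right) \left(-133\right) = \left(-10\right) \left(-133\right) = 1330$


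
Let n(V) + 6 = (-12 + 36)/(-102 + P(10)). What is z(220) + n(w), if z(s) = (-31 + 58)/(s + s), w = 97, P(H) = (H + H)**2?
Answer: -384057/65560 ≈ -5.8581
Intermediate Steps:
P(H) = 4*H**2 (P(H) = (2*H)**2 = 4*H**2)
z(s) = 27/(2*s) (z(s) = 27/((2*s)) = 27*(1/(2*s)) = 27/(2*s))
n(V) = -882/149 (n(V) = -6 + (-12 + 36)/(-102 + 4*10**2) = -6 + 24/(-102 + 4*100) = -6 + 24/(-102 + 400) = -6 + 24/298 = -6 + 24*(1/298) = -6 + 12/149 = -882/149)
z(220) + n(w) = (27/2)/220 - 882/149 = (27/2)*(1/220) - 882/149 = 27/440 - 882/149 = -384057/65560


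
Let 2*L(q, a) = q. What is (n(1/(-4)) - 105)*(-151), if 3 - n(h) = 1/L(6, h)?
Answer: 46357/3 ≈ 15452.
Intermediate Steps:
L(q, a) = q/2
n(h) = 8/3 (n(h) = 3 - 1/((½)*6) = 3 - 1/3 = 3 - 1*⅓ = 3 - ⅓ = 8/3)
(n(1/(-4)) - 105)*(-151) = (8/3 - 105)*(-151) = -307/3*(-151) = 46357/3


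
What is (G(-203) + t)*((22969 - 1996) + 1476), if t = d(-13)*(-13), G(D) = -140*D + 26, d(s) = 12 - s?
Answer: 631288329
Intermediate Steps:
G(D) = 26 - 140*D
t = -325 (t = (12 - 1*(-13))*(-13) = (12 + 13)*(-13) = 25*(-13) = -325)
(G(-203) + t)*((22969 - 1996) + 1476) = ((26 - 140*(-203)) - 325)*((22969 - 1996) + 1476) = ((26 + 28420) - 325)*(20973 + 1476) = (28446 - 325)*22449 = 28121*22449 = 631288329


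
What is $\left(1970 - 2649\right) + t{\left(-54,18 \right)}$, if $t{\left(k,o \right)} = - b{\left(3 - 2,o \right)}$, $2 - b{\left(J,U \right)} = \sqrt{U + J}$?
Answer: $-681 + \sqrt{19} \approx -676.64$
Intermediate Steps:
$b{\left(J,U \right)} = 2 - \sqrt{J + U}$ ($b{\left(J,U \right)} = 2 - \sqrt{U + J} = 2 - \sqrt{J + U}$)
$t{\left(k,o \right)} = -2 + \sqrt{1 + o}$ ($t{\left(k,o \right)} = - (2 - \sqrt{\left(3 - 2\right) + o}) = - (2 - \sqrt{1 + o}) = -2 + \sqrt{1 + o}$)
$\left(1970 - 2649\right) + t{\left(-54,18 \right)} = \left(1970 - 2649\right) - \left(2 - \sqrt{1 + 18}\right) = -679 - \left(2 - \sqrt{19}\right) = -681 + \sqrt{19}$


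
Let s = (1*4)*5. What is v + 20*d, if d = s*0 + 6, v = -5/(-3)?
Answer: 365/3 ≈ 121.67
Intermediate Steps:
v = 5/3 (v = -5*(-⅓) = 5/3 ≈ 1.6667)
s = 20 (s = 4*5 = 20)
d = 6 (d = 20*0 + 6 = 0 + 6 = 6)
v + 20*d = 5/3 + 20*6 = 5/3 + 120 = 365/3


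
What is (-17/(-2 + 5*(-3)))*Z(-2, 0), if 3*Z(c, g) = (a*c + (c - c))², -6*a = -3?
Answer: ⅓ ≈ 0.33333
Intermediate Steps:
a = ½ (a = -⅙*(-3) = ½ ≈ 0.50000)
Z(c, g) = c²/12 (Z(c, g) = (c/2 + (c - c))²/3 = (c/2 + 0)²/3 = (c/2)²/3 = (c²/4)/3 = c²/12)
(-17/(-2 + 5*(-3)))*Z(-2, 0) = (-17/(-2 + 5*(-3)))*((1/12)*(-2)²) = (-17/(-2 - 15))*((1/12)*4) = -17/(-17)*(⅓) = -17*(-1/17)*(⅓) = 1*(⅓) = ⅓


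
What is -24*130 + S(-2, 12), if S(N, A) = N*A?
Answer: -3144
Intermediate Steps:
S(N, A) = A*N
-24*130 + S(-2, 12) = -24*130 + 12*(-2) = -3120 - 24 = -3144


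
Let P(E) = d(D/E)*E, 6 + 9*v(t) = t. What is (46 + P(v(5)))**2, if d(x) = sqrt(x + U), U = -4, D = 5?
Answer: 171347/81 - 644*I/9 ≈ 2115.4 - 71.556*I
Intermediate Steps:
v(t) = -2/3 + t/9
d(x) = sqrt(-4 + x) (d(x) = sqrt(x - 4) = sqrt(-4 + x))
P(E) = E*sqrt(-4 + 5/E) (P(E) = sqrt(-4 + 5/E)*E = E*sqrt(-4 + 5/E))
(46 + P(v(5)))**2 = (46 + (-2/3 + (1/9)*5)*sqrt(-4 + 5/(-2/3 + (1/9)*5)))**2 = (46 + (-2/3 + 5/9)*sqrt(-4 + 5/(-2/3 + 5/9)))**2 = (46 - sqrt(-4 + 5/(-1/9))/9)**2 = (46 - sqrt(-4 + 5*(-9))/9)**2 = (46 - sqrt(-4 - 45)/9)**2 = (46 - 7*I/9)**2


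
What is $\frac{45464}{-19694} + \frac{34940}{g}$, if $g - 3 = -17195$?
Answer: $- \frac{183715681}{42322406} \approx -4.3409$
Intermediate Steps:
$g = -17192$ ($g = 3 - 17195 = -17192$)
$\frac{45464}{-19694} + \frac{34940}{g} = \frac{45464}{-19694} + \frac{34940}{-17192} = 45464 \left(- \frac{1}{19694}\right) + 34940 \left(- \frac{1}{17192}\right) = - \frac{22732}{9847} - \frac{8735}{4298} = - \frac{183715681}{42322406}$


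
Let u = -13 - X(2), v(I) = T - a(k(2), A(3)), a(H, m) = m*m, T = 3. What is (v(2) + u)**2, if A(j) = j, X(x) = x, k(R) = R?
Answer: 441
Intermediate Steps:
a(H, m) = m**2
v(I) = -6 (v(I) = 3 - 1*3**2 = 3 - 1*9 = 3 - 9 = -6)
u = -15 (u = -13 - 1*2 = -13 - 2 = -15)
(v(2) + u)**2 = (-6 - 15)**2 = (-21)**2 = 441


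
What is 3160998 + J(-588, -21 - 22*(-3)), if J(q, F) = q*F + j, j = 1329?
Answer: 3135867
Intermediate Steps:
J(q, F) = 1329 + F*q (J(q, F) = q*F + 1329 = F*q + 1329 = 1329 + F*q)
3160998 + J(-588, -21 - 22*(-3)) = 3160998 + (1329 + (-21 - 22*(-3))*(-588)) = 3160998 + (1329 + (-21 + 66)*(-588)) = 3160998 + (1329 + 45*(-588)) = 3160998 + (1329 - 26460) = 3160998 - 25131 = 3135867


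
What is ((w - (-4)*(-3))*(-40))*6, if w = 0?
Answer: 2880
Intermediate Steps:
((w - (-4)*(-3))*(-40))*6 = ((0 - (-4)*(-3))*(-40))*6 = ((0 - 4*3)*(-40))*6 = ((0 - 12)*(-40))*6 = -12*(-40)*6 = 480*6 = 2880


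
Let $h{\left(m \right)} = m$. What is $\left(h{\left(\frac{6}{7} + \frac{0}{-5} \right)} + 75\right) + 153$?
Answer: $\frac{1602}{7} \approx 228.86$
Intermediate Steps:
$\left(h{\left(\frac{6}{7} + \frac{0}{-5} \right)} + 75\right) + 153 = \left(\left(\frac{6}{7} + \frac{0}{-5}\right) + 75\right) + 153 = \left(\left(6 \cdot \frac{1}{7} + 0 \left(- \frac{1}{5}\right)\right) + 75\right) + 153 = \left(\left(\frac{6}{7} + 0\right) + 75\right) + 153 = \left(\frac{6}{7} + 75\right) + 153 = \frac{531}{7} + 153 = \frac{1602}{7}$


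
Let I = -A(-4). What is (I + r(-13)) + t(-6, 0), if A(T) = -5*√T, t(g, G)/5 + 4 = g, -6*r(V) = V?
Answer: -287/6 + 10*I ≈ -47.833 + 10.0*I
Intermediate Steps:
r(V) = -V/6
t(g, G) = -20 + 5*g
I = 10*I (I = -(-5)*√(-4) = -(-5)*2*I = -(-10)*I = 10*I ≈ 10.0*I)
(I + r(-13)) + t(-6, 0) = (10*I - ⅙*(-13)) + (-20 + 5*(-6)) = (10*I + 13/6) + (-20 - 30) = (13/6 + 10*I) - 50 = -287/6 + 10*I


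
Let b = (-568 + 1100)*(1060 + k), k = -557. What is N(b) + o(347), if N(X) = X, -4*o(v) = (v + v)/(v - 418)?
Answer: 37998979/142 ≈ 2.6760e+5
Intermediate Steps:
o(v) = -v/(2*(-418 + v)) (o(v) = -(v + v)/(4*(v - 418)) = -2*v/(4*(-418 + v)) = -v/(2*(-418 + v)))
b = 267596 (b = (-568 + 1100)*(1060 - 557) = 532*503 = 267596)
N(b) + o(347) = 267596 - 1*347/(-836 + 2*347) = 267596 - 1*347/(-836 + 694) = 267596 - 1*347/(-142) = 267596 - 1*347*(-1/142) = 267596 + 347/142 = 37998979/142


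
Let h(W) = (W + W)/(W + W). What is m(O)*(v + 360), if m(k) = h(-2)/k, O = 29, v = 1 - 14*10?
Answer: 221/29 ≈ 7.6207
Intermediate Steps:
v = -139 (v = 1 - 140 = -139)
h(W) = 1 (h(W) = (2*W)/((2*W)) = (2*W)*(1/(2*W)) = 1)
m(k) = 1/k
m(O)*(v + 360) = (-139 + 360)/29 = (1/29)*221 = 221/29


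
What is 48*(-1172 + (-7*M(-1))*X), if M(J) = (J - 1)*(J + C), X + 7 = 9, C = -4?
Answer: -62976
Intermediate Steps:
X = 2 (X = -7 + 9 = 2)
M(J) = (-1 + J)*(-4 + J) (M(J) = (J - 1)*(J - 4) = (-1 + J)*(-4 + J))
48*(-1172 + (-7*M(-1))*X) = 48*(-1172 - 7*(4 + (-1)² - 5*(-1))*2) = 48*(-1172 - 7*(4 + 1 + 5)*2) = 48*(-1172 - 7*10*2) = 48*(-1172 - 70*2) = 48*(-1172 - 140) = 48*(-1312) = -62976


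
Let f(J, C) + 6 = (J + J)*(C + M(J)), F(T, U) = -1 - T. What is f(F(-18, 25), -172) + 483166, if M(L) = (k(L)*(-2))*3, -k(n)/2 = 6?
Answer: 479760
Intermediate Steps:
k(n) = -12 (k(n) = -2*6 = -12)
M(L) = 72 (M(L) = -12*(-2)*3 = 24*3 = 72)
f(J, C) = -6 + 2*J*(72 + C) (f(J, C) = -6 + (J + J)*(C + 72) = -6 + (2*J)*(72 + C) = -6 + 2*J*(72 + C))
f(F(-18, 25), -172) + 483166 = (-6 + 144*(-1 - 1*(-18)) + 2*(-172)*(-1 - 1*(-18))) + 483166 = (-6 + 144*(-1 + 18) + 2*(-172)*(-1 + 18)) + 483166 = (-6 + 144*17 + 2*(-172)*17) + 483166 = (-6 + 2448 - 5848) + 483166 = -3406 + 483166 = 479760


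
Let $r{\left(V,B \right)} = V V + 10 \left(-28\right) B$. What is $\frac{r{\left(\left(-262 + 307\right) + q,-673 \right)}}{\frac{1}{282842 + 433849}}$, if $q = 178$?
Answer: $170693578779$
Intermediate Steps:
$r{\left(V,B \right)} = V^{2} - 280 B$
$\frac{r{\left(\left(-262 + 307\right) + q,-673 \right)}}{\frac{1}{282842 + 433849}} = \frac{\left(\left(-262 + 307\right) + 178\right)^{2} - -188440}{\frac{1}{282842 + 433849}} = \frac{\left(45 + 178\right)^{2} + 188440}{\frac{1}{716691}} = \left(223^{2} + 188440\right) \frac{1}{\frac{1}{716691}} = \left(49729 + 188440\right) 716691 = 238169 \cdot 716691 = 170693578779$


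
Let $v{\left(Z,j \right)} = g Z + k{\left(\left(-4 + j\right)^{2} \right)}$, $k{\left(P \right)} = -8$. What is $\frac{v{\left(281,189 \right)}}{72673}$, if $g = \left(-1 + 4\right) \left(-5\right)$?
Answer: $- \frac{4223}{72673} \approx -0.05811$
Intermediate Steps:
$g = -15$ ($g = 3 \left(-5\right) = -15$)
$v{\left(Z,j \right)} = -8 - 15 Z$ ($v{\left(Z,j \right)} = - 15 Z - 8 = -8 - 15 Z$)
$\frac{v{\left(281,189 \right)}}{72673} = \frac{-8 - 4215}{72673} = \left(-8 - 4215\right) \frac{1}{72673} = \left(-4223\right) \frac{1}{72673} = - \frac{4223}{72673}$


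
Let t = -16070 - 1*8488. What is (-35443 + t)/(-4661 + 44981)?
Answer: -60001/40320 ≈ -1.4881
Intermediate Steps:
t = -24558 (t = -16070 - 8488 = -24558)
(-35443 + t)/(-4661 + 44981) = (-35443 - 24558)/(-4661 + 44981) = -60001/40320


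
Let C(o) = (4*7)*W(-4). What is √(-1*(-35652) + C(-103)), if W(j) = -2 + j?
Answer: 2*√8871 ≈ 188.37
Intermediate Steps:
C(o) = -168 (C(o) = (4*7)*(-2 - 4) = 28*(-6) = -168)
√(-1*(-35652) + C(-103)) = √(-1*(-35652) - 168) = √(35652 - 168) = √35484 = 2*√8871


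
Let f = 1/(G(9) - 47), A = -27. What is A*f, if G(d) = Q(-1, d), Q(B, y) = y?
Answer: 27/38 ≈ 0.71053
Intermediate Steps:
G(d) = d
f = -1/38 (f = 1/(9 - 47) = 1/(-38) = -1/38 ≈ -0.026316)
A*f = -27*(-1/38) = 27/38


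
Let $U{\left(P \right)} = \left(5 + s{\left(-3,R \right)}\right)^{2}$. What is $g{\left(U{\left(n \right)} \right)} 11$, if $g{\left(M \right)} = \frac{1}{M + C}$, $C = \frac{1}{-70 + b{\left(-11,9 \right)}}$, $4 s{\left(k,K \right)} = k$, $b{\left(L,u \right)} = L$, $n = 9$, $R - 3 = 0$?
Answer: $\frac{14256}{23393} \approx 0.60941$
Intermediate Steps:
$R = 3$ ($R = 3 + 0 = 3$)
$s{\left(k,K \right)} = \frac{k}{4}$
$U{\left(P \right)} = \frac{289}{16}$ ($U{\left(P \right)} = \left(5 + \frac{1}{4} \left(-3\right)\right)^{2} = \left(5 - \frac{3}{4}\right)^{2} = \left(\frac{17}{4}\right)^{2} = \frac{289}{16}$)
$C = - \frac{1}{81}$ ($C = \frac{1}{-70 - 11} = \frac{1}{-81} = - \frac{1}{81} \approx -0.012346$)
$g{\left(M \right)} = \frac{1}{- \frac{1}{81} + M}$ ($g{\left(M \right)} = \frac{1}{M - \frac{1}{81}} = \frac{1}{- \frac{1}{81} + M}$)
$g{\left(U{\left(n \right)} \right)} 11 = \frac{81}{-1 + 81 \cdot \frac{289}{16}} \cdot 11 = \frac{81}{-1 + \frac{23409}{16}} \cdot 11 = \frac{81}{\frac{23393}{16}} \cdot 11 = 81 \cdot \frac{16}{23393} \cdot 11 = \frac{1296}{23393} \cdot 11 = \frac{14256}{23393}$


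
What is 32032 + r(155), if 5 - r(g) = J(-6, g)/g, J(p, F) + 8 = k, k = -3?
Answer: 4965746/155 ≈ 32037.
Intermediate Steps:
J(p, F) = -11 (J(p, F) = -8 - 3 = -11)
r(g) = 5 + 11/g (r(g) = 5 - (-11)/g = 5 + 11/g)
32032 + r(155) = 32032 + (5 + 11/155) = 32032 + 786/155 = 4965746/155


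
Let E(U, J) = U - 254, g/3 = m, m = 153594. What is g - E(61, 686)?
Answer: 460975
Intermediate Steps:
g = 460782 (g = 3*153594 = 460782)
E(U, J) = -254 + U
g - E(61, 686) = 460782 - (-254 + 61) = 460782 - 1*(-193) = 460782 + 193 = 460975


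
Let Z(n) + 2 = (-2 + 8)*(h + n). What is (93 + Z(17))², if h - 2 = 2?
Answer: 47089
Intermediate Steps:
h = 4 (h = 2 + 2 = 4)
Z(n) = 22 + 6*n (Z(n) = -2 + (-2 + 8)*(4 + n) = -2 + 6*(4 + n) = -2 + (24 + 6*n) = 22 + 6*n)
(93 + Z(17))² = (93 + (22 + 6*17))² = (93 + (22 + 102))² = (93 + 124)² = 217² = 47089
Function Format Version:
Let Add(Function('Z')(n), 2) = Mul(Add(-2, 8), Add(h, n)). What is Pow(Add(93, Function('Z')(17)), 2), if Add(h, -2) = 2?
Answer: 47089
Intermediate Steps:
h = 4 (h = Add(2, 2) = 4)
Function('Z')(n) = Add(22, Mul(6, n)) (Function('Z')(n) = Add(-2, Mul(Add(-2, 8), Add(4, n))) = Add(-2, Mul(6, Add(4, n))) = Add(-2, Add(24, Mul(6, n))) = Add(22, Mul(6, n)))
Pow(Add(93, Function('Z')(17)), 2) = Pow(Add(93, Add(22, Mul(6, 17))), 2) = Pow(Add(93, Add(22, 102)), 2) = Pow(Add(93, 124), 2) = Pow(217, 2) = 47089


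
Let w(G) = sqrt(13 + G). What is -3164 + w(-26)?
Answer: -3164 + I*sqrt(13) ≈ -3164.0 + 3.6056*I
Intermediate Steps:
-3164 + w(-26) = -3164 + sqrt(13 - 26) = -3164 + sqrt(-13) = -3164 + I*sqrt(13)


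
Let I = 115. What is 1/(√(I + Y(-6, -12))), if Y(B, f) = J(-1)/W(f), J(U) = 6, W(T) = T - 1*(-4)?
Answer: 2*√457/457 ≈ 0.093556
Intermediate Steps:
W(T) = 4 + T (W(T) = T + 4 = 4 + T)
Y(B, f) = 6/(4 + f)
1/(√(I + Y(-6, -12))) = 1/(√(115 + 6/(4 - 12))) = 1/(√(115 + 6/(-8))) = 1/(√(115 + 6*(-⅛))) = 1/(√(115 - ¾)) = 1/(√(457/4)) = 1/(√457/2) = 2*√457/457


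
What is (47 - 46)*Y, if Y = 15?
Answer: 15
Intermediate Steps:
(47 - 46)*Y = (47 - 46)*15 = 1*15 = 15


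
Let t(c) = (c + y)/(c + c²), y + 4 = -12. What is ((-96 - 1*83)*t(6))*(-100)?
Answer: -89500/21 ≈ -4261.9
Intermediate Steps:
y = -16 (y = -4 - 12 = -16)
t(c) = (-16 + c)/(c + c²) (t(c) = (c - 16)/(c + c²) = (-16 + c)/(c + c²))
((-96 - 1*83)*t(6))*(-100) = ((-96 - 1*83)*((-16 + 6)/(6*(1 + 6))))*(-100) = ((-96 - 83)*((⅙)*(-10)/7))*(-100) = -179*(-10)/(6*7)*(-100) = -179*(-5/21)*(-100) = (895/21)*(-100) = -89500/21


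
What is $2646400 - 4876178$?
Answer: $-2229778$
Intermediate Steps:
$2646400 - 4876178 = -2229778$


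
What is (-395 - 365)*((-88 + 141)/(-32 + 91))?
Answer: -40280/59 ≈ -682.71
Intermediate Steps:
(-395 - 365)*((-88 + 141)/(-32 + 91)) = -40280/59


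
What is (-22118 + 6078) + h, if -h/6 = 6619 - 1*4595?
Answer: -28184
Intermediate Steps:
h = -12144 (h = -6*(6619 - 1*4595) = -6*(6619 - 4595) = -6*2024 = -12144)
(-22118 + 6078) + h = (-22118 + 6078) - 12144 = -16040 - 12144 = -28184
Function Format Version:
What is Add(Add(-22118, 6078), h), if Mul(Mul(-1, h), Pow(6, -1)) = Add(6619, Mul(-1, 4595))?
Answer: -28184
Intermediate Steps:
h = -12144 (h = Mul(-6, Add(6619, Mul(-1, 4595))) = Mul(-6, Add(6619, -4595)) = Mul(-6, 2024) = -12144)
Add(Add(-22118, 6078), h) = Add(Add(-22118, 6078), -12144) = Add(-16040, -12144) = -28184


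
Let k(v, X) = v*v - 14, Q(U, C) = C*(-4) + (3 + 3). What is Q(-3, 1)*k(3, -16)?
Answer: -10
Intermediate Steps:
Q(U, C) = 6 - 4*C (Q(U, C) = -4*C + 6 = 6 - 4*C)
k(v, X) = -14 + v² (k(v, X) = v² - 14 = -14 + v²)
Q(-3, 1)*k(3, -16) = (6 - 4*1)*(-14 + 3²) = (6 - 4)*(-14 + 9) = 2*(-5) = -10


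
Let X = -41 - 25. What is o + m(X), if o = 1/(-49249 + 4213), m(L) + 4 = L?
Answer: -3152521/45036 ≈ -70.000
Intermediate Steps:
X = -66
m(L) = -4 + L
o = -1/45036 (o = 1/(-45036) = -1/45036 ≈ -2.2204e-5)
o + m(X) = -1/45036 + (-4 - 66) = -1/45036 - 70 = -3152521/45036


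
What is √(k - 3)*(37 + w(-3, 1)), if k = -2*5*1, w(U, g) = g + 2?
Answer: 40*I*√13 ≈ 144.22*I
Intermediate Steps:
w(U, g) = 2 + g
k = -10 (k = -10*1 = -10)
√(k - 3)*(37 + w(-3, 1)) = √(-10 - 3)*(37 + (2 + 1)) = √(-13)*(37 + 3) = (I*√13)*40 = 40*I*√13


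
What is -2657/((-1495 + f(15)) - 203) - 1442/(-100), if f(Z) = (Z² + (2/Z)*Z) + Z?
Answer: 591313/36400 ≈ 16.245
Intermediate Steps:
f(Z) = 2 + Z + Z² (f(Z) = (Z² + 2) + Z = (2 + Z²) + Z = 2 + Z + Z²)
-2657/((-1495 + f(15)) - 203) - 1442/(-100) = -2657/((-1495 + (2 + 15 + 15²)) - 203) - 1442/(-100) = -2657/((-1495 + (2 + 15 + 225)) - 203) - 1442*(-1/100) = -2657/((-1495 + 242) - 203) + 721/50 = -2657/(-1253 - 203) + 721/50 = -2657/(-1456) + 721/50 = -2657*(-1/1456) + 721/50 = 2657/1456 + 721/50 = 591313/36400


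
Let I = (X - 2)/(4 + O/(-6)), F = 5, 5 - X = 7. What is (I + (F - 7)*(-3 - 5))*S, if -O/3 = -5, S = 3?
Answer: 40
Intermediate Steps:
X = -2 (X = 5 - 1*7 = 5 - 7 = -2)
O = 15 (O = -3*(-5) = 15)
I = -8/3 (I = (-2 - 2)/(4 + 15/(-6)) = -4/(4 + 15*(-⅙)) = -4/(4 - 5/2) = -4/3/2 = -4*⅔ = -8/3 ≈ -2.6667)
(I + (F - 7)*(-3 - 5))*S = (-8/3 + (5 - 7)*(-3 - 5))*3 = (-8/3 - 2*(-8))*3 = (-8/3 + 16)*3 = (40/3)*3 = 40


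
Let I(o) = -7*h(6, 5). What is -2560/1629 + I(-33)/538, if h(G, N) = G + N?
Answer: -1502713/876402 ≈ -1.7146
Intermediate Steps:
I(o) = -77 (I(o) = -7*(6 + 5) = -7*11 = -77)
-2560/1629 + I(-33)/538 = -2560/1629 - 77/538 = -1502713/876402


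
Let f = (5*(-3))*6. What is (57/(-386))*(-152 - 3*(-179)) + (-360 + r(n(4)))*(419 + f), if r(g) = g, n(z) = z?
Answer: -45231809/386 ≈ -1.1718e+5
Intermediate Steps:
f = -90 (f = -15*6 = -90)
(57/(-386))*(-152 - 3*(-179)) + (-360 + r(n(4)))*(419 + f) = (57/(-386))*(-152 - 3*(-179)) + (-360 + 4)*(419 - 90) = (57*(-1/386))*(-152 - 1*(-537)) - 356*329 = -57*(-152 + 537)/386 - 117124 = -57/386*385 - 117124 = -21945/386 - 117124 = -45231809/386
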